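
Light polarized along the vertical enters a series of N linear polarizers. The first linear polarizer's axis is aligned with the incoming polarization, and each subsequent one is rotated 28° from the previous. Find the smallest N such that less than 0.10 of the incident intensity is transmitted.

First polarizer is aligned with the polarization: full transmission.
Each further stage multiplies by cos²(28°) = 0.7796.
After N polarizers: T = 0.7796^(N−1). Require T < 0.10 ⇒ N−1 > ln(0.10)/ln(0.7796) = 9.25, so N−1 ≥ 10 and N = 11.
Check: N=11 gives T = 0.08293 < 0.10; N=10 gives T = 0.1064.

N = 11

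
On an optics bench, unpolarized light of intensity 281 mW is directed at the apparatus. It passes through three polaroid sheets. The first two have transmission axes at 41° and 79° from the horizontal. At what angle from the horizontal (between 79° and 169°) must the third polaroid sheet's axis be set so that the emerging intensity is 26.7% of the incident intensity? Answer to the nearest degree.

θ ≈ 101°

Unpolarized light through the first polarizer → I₁ = ½ I₀, now polarized at 41°.
I₂ = I₁ cos²(79° − 41°) = 0.5 I₀ · cos²(38°) = 0.3105 I₀.
Need I₃/I₀ = 0.267, so cos²(θ − 79°) = 0.267 / 0.3105 = 0.86.
θ − 79° = arccos(√0.86) = 22.0°, giving θ ≈ 79 + 22.0 = 101.0°.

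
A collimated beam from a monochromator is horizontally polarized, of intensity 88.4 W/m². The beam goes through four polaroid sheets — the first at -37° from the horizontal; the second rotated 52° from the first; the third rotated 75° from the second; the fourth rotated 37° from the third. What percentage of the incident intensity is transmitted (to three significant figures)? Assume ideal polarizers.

≈ 1.03%

I₁ = 88.4 W/m² · cos²(37°) = 56.38 W/m².
I₂ = I₁ · cos²(52°) = 56.38 · 0.379 = 21.37 W/m².
I₃ = I₂ · cos²(75°) = 21.37 · 0.06699 = 1.432 W/m².
I₄ = I₃ · cos²(37°) = 1.432 · 0.6378 = 0.9131 W/m².
That is 1.033% of the incident intensity.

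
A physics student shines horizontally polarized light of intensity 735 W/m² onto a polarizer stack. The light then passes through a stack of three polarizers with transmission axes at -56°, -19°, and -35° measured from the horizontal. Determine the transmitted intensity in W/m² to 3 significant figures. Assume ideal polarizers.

I ≈ 135 W/m²

I₁ = 735 W/m² · cos²(56°) = 229.8 W/m².
I₂ = I₁ · cos²(37°) = 229.8 · 0.6378 = 146.6 W/m².
I₃ = I₂ · cos²(16°) = 146.6 · 0.924 = 135.5 W/m².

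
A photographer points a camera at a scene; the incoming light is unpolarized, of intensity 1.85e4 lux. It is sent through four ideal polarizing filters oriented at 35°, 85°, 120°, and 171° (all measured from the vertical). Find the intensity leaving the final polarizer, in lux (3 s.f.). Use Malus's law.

I ≈ 1020 lux

Unpolarized light through the first polarizer → I₁ = 1.85e4 lux/2 = 9250 lux, polarized at 35°.
I₂ = I₁ · cos²(50°) = 9250 · 0.4132 = 3822 lux.
I₃ = I₂ · cos²(35°) = 3822 · 0.671 = 2565 lux.
I₄ = I₃ · cos²(51°) = 2565 · 0.396 = 1016 lux.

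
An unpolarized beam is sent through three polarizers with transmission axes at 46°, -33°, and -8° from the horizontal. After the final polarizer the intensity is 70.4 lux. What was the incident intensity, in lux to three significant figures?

I₀ ≈ 4710 lux

Unpolarized light through the first polarizer → I₁ = ½ I₀, now polarized at 46°.
I₂ = I₁ cos²(-33° − 46°) = 0.5 I₀ · cos²(79°) = 0.0182 I₀.
I₃ = I₂ cos²(-8° + 33°) = 0.0182 I₀ · cos²(25°) = 0.01495 I₀.
So 70.4 lux = 0.01495 I₀, giving I₀ = 70.4/0.01495 = 4708 lux.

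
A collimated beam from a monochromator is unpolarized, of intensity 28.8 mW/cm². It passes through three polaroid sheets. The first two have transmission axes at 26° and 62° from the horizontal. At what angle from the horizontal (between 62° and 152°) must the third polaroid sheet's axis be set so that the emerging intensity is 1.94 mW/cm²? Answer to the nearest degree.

θ ≈ 125°

Unpolarized light through the first polarizer → I₁ = ½ I₀, now polarized at 26°.
I₂ = I₁ cos²(62° − 26°) = 0.5 I₀ · cos²(36°) = 0.3273 I₀.
Target fraction: 1.94 / 28.8 mW/cm² = 0.06736 of I₀.
Need I₃/I₀ = 0.06736, so cos²(θ − 62°) = 0.06736 / 0.3273 = 0.2058.
θ − 62° = arccos(√0.2058) = 63.0°, giving θ ≈ 62 + 63.0 = 125.0°.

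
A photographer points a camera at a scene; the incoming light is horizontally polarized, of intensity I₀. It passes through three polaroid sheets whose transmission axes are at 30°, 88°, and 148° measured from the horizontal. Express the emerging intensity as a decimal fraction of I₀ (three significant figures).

≈ 0.0527 I₀

I₁ = I₀ cos²(30° − 0°) = I₀ cos²(30°) = 0.75 I₀.
I₂ = I₁ cos²(88° − 30°) = 0.75 I₀ · cos²(58°) = 0.2106 I₀.
I₃ = I₂ cos²(148° − 88°) = 0.2106 I₀ · cos²(60°) = 0.05265 I₀.
Transmitted fraction = 0.05265.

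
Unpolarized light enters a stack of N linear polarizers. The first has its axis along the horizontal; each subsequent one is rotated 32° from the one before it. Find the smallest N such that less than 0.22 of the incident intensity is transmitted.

N = 4

First polarizer halves the unpolarized light: factor 1/2.
Each further stage multiplies by cos²(32°) = 0.7192.
After N polarizers: T = 0.5·0.7192^(N−1). Require T < 0.22 ⇒ N−1 > ln(0.22/0.5)/ln(0.7192) = 2.49, so N−1 ≥ 3 and N = 4.
Check: N=4 gives T = 0.186 < 0.22; N=3 gives T = 0.2586.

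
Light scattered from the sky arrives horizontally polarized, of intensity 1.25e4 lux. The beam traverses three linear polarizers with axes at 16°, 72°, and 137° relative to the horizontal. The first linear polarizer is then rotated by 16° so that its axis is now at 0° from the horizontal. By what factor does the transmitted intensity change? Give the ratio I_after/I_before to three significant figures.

I_new/I_old ≈ 0.330

Before rotation:
By Malus's law, I₁ = I₀ cos²(16° − 0°) = I₀ cos²(16°) = 0.924 I₀.
I₂ = I₁ cos²(72° − 16°) = 0.924 I₀ · cos²(56°) = 0.2889 I₀.
I₃ = I₂ cos²(137° − 72°) = 0.2889 I₀ · cos²(65°) = 0.05161 I₀.
After rotation:
I₁ = I₀ cos²(0° − 0°) = I₀ cos²(0°) = 1 I₀.
I₂ = I₁ cos²(72° − 0°) = 1 I₀ · cos²(72°) = 0.09549 I₀.
I₃ = I₂ cos²(137° − 72°) = 0.09549 I₀ · cos²(65°) = 0.01706 I₀.
Ratio = 0.01706 / 0.05161 = 0.3305.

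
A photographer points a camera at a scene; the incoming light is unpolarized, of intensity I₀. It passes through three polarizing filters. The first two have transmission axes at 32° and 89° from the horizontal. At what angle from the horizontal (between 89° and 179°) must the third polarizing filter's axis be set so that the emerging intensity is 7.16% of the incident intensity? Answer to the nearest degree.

θ ≈ 135°

Unpolarized light through the first polarizer → I₁ = ½ I₀, now polarized at 32°.
I₂ = I₁ cos²(89° − 32°) = 0.5 I₀ · cos²(57°) = 0.1483 I₀.
Need I₃/I₀ = 0.0716, so cos²(θ − 89°) = 0.0716 / 0.1483 = 0.4828.
θ − 89° = arccos(√0.4828) = 46.0°, giving θ ≈ 89 + 46.0 = 135.0°.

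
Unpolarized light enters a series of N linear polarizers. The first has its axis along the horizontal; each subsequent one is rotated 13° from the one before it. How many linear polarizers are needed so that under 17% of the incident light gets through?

N = 22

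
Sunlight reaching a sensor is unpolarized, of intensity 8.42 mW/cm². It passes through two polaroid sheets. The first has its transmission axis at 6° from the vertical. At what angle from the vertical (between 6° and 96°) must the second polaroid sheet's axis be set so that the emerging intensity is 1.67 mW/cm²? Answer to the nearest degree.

θ ≈ 57°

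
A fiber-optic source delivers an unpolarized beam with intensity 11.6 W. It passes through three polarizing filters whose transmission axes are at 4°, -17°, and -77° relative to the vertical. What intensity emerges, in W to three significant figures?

I ≈ 1.26 W

Unpolarized light through the first polarizer → I₁ = 11.6 W/2 = 5.8 W, polarized at 4°.
I₂ = I₁ · cos²(21°) = 5.8 · 0.8716 = 5.055 W.
I₃ = I₂ · cos²(60°) = 5.055 · 0.25 = 1.264 W.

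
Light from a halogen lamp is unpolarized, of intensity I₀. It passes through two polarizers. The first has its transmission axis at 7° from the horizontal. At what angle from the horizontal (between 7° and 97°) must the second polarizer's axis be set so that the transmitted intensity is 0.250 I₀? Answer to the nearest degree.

θ ≈ 52°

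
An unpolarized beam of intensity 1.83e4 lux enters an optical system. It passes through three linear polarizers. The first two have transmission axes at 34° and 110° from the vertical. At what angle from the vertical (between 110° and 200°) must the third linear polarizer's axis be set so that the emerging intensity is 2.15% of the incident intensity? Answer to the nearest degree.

Unpolarized light through the first polarizer → I₁ = ½ I₀, now polarized at 34°.
I₂ = I₁ cos²(110° − 34°) = 0.5 I₀ · cos²(76°) = 0.02926 I₀.
Need I₃/I₀ = 0.0215, so cos²(θ − 110°) = 0.0215 / 0.02926 = 0.7347.
θ − 110° = arccos(√0.7347) = 31.0°, giving θ ≈ 110 + 31.0 = 141.0°.

θ ≈ 141°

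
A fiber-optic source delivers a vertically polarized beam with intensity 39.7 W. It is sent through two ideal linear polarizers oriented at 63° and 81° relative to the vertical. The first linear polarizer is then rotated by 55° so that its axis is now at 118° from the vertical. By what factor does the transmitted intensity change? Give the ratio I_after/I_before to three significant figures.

Before rotation:
I₁ = I₀ cos²(63° − 0°) = I₀ cos²(63°) = 0.2061 I₀.
I₂ = I₁ cos²(81° − 63°) = 0.2061 I₀ · cos²(18°) = 0.1864 I₀.
After rotation:
I₁ = I₀ cos²(118° − 0°) = I₀ cos²(62°) = 0.2204 I₀.
I₂ = I₁ cos²(81° − 118°) = 0.2204 I₀ · cos²(37°) = 0.1406 I₀.
Ratio = 0.1406 / 0.1864 = 0.7541.

I_new/I_old ≈ 0.754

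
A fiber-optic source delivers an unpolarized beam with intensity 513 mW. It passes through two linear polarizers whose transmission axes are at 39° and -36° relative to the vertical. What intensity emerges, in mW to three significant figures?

I ≈ 17.2 mW

Unpolarized light through the first polarizer → I₁ = 513 mW/2 = 256.5 mW, polarized at 39°.
I₂ = I₁ · cos²(75°) = 256.5 · 0.06699 = 17.18 mW.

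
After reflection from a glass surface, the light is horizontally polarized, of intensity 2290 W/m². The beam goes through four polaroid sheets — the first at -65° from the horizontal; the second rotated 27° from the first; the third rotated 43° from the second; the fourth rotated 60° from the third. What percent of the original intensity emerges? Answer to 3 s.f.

≈ 1.90%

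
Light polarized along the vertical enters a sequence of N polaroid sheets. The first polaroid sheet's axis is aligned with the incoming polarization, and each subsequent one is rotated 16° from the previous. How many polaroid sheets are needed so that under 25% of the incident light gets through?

First polarizer is aligned with the polarization: full transmission.
Each further stage multiplies by cos²(16°) = 0.924.
After N polarizers: T = 0.924^(N−1). Require T < 0.25 ⇒ N−1 > ln(0.25)/ln(0.924) = 17.54, so N−1 ≥ 18 and N = 19.
Check: N=19 gives T = 0.2412 < 0.25; N=18 gives T = 0.261.

N = 19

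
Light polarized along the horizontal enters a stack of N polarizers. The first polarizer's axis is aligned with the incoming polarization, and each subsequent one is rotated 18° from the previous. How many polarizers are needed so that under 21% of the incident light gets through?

First polarizer is aligned with the polarization: full transmission.
Each further stage multiplies by cos²(18°) = 0.9045.
After N polarizers: T = 0.9045^(N−1). Require T < 0.21 ⇒ N−1 > ln(0.21)/ln(0.9045) = 15.55, so N−1 ≥ 16 and N = 17.
Check: N=17 gives T = 0.2007 < 0.21; N=16 gives T = 0.2219.

N = 17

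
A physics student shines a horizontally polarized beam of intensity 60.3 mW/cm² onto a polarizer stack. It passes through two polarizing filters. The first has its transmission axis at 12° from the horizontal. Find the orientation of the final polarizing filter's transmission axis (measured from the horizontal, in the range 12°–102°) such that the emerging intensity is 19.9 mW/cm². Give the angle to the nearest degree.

By Malus's law, I₁ = I₀ cos²(12° − 0°) = I₀ cos²(12°) = 0.9568 I₀.
Target fraction: 19.9 / 60.3 mW/cm² = 0.33 of I₀.
Need I₂/I₀ = 0.33, so cos²(θ − 12°) = 0.33 / 0.9568 = 0.3449.
θ − 12° = arccos(√0.3449) = 54.0°, giving θ ≈ 12 + 54.0 = 66.0°.

θ ≈ 66°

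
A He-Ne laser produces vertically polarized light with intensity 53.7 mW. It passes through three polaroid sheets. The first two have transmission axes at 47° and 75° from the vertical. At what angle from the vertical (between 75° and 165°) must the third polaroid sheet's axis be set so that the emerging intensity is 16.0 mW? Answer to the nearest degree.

By Malus's law, I₁ = I₀ cos²(47° − 0°) = I₀ cos²(47°) = 0.4651 I₀.
I₂ = I₁ cos²(75° − 47°) = 0.4651 I₀ · cos²(28°) = 0.3626 I₀.
Target fraction: 16.0 / 53.7 mW = 0.298 of I₀.
Need I₃/I₀ = 0.298, so cos²(θ − 75°) = 0.298 / 0.3626 = 0.8217.
θ − 75° = arccos(√0.8217) = 25.0°, giving θ ≈ 75 + 25.0 = 100.0°.

θ ≈ 100°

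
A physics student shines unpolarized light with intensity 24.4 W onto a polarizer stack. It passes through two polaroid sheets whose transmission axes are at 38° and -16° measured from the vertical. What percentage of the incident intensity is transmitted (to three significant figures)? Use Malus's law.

≈ 17.3%

Unpolarized light through the first polarizer → I₁ = 24.4 W/2 = 12.2 W, polarized at 38°.
I₂ = I₁ · cos²(54°) = 12.2 · 0.3455 = 4.215 W.
That is 17.27% of the incident intensity.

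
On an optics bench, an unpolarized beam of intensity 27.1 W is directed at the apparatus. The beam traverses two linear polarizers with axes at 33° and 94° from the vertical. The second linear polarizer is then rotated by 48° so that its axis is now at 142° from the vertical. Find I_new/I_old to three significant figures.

Before rotation:
Unpolarized light through the first polarizer → I₁ = ½ I₀, now polarized at 33°.
I₂ = I₁ cos²(94° − 33°) = 0.5 I₀ · cos²(61°) = 0.1175 I₀.
After rotation:
Unpolarized light through the first polarizer → I₁ = ½ I₀, now polarized at 33°.
Angle between axes 1 and 2: 71°. I₂ = 0.5 I₀ · cos²(71°) = 0.053 I₀.
Ratio = 0.053 / 0.1175 = 0.451.

I_new/I_old ≈ 0.451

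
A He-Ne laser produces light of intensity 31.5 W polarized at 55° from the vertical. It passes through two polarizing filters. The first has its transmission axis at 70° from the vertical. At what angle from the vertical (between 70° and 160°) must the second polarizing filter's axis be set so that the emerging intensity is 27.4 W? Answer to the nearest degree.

I₁ = I₀ cos²(70° − 55°) = I₀ cos²(15°) = 0.933 I₀.
Target fraction: 27.4 / 31.5 W = 0.8698 of I₀.
Need I₂/I₀ = 0.8698, so cos²(θ − 70°) = 0.8698 / 0.933 = 0.9323.
θ − 70° = arccos(√0.9323) = 15.1°, giving θ ≈ 70 + 15.1 = 85.1°.

θ ≈ 85°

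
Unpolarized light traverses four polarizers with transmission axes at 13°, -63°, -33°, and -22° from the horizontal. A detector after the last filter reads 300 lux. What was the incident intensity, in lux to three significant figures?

I₀ ≈ 1.42e4 lux

Unpolarized light through the first polarizer → I₁ = ½ I₀, now polarized at 13°.
I₂ = I₁ cos²(-63° − 13°) = 0.5 I₀ · cos²(76°) = 0.02926 I₀.
I₃ = I₂ cos²(-33° + 63°) = 0.02926 I₀ · cos²(30°) = 0.02195 I₀.
I₄ = I₃ cos²(-22° + 33°) = 0.02195 I₀ · cos²(11°) = 0.02115 I₀.
So 300 lux = 0.02115 I₀, giving I₀ = 300/0.02115 = 1.419e+04 lux.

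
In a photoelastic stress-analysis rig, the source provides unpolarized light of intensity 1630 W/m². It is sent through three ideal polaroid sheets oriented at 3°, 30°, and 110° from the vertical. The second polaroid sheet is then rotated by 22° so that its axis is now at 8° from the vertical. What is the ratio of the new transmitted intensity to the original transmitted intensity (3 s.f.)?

Before rotation:
Unpolarized light through the first polarizer → I₁ = ½ I₀, now polarized at 3°.
I₂ = I₁ cos²(30° − 3°) = 0.5 I₀ · cos²(27°) = 0.3969 I₀.
I₃ = I₂ cos²(110° − 30°) = 0.3969 I₀ · cos²(80°) = 0.01197 I₀.
After rotation:
Unpolarized light through the first polarizer → I₁ = ½ I₀, now polarized at 3°.
I₂ = I₁ cos²(8° − 3°) = 0.5 I₀ · cos²(5°) = 0.4962 I₀.
Angle between axes 2 and 3: 78°. I₃ = 0.4962 I₀ · cos²(78°) = 0.02145 I₀.
Ratio = 0.02145 / 0.01197 = 1.792.

I_new/I_old ≈ 1.79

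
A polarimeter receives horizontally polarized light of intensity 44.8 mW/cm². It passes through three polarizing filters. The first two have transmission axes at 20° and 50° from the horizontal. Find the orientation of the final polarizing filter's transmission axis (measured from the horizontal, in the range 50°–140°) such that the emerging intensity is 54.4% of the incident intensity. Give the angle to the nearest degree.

θ ≈ 75°

I₁ = I₀ cos²(20° − 0°) = I₀ cos²(20°) = 0.883 I₀.
I₂ = I₁ cos²(50° − 20°) = 0.883 I₀ · cos²(30°) = 0.6623 I₀.
Need I₃/I₀ = 0.544, so cos²(θ − 50°) = 0.544 / 0.6623 = 0.8214.
θ − 50° = arccos(√0.8214) = 25.0°, giving θ ≈ 50 + 25.0 = 75.0°.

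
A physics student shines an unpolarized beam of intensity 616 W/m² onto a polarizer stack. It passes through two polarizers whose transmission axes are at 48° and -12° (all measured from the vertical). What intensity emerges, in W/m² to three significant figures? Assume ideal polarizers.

Unpolarized light through the first polarizer → I₁ = 616 W/m²/2 = 308 W/m², polarized at 48°.
I₂ = I₁ · cos²(60°) = 308 · 0.25 = 77 W/m².

I ≈ 77.0 W/m²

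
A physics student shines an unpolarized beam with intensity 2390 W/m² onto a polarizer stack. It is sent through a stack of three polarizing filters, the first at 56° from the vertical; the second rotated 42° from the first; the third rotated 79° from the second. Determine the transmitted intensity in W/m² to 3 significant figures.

I ≈ 24.0 W/m²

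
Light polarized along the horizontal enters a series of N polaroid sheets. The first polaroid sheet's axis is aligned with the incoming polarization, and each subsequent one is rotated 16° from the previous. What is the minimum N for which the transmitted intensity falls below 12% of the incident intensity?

First polarizer is aligned with the polarization: full transmission.
Each further stage multiplies by cos²(16°) = 0.924.
After N polarizers: T = 0.924^(N−1). Require T < 0.12 ⇒ N−1 > ln(0.12)/ln(0.924) = 26.83, so N−1 ≥ 27 and N = 28.
Check: N=28 gives T = 0.1184 < 0.12; N=27 gives T = 0.1282.

N = 28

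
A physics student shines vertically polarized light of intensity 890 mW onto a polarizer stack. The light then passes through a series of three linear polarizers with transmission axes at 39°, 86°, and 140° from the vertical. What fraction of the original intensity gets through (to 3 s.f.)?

I/I₀ ≈ 0.0971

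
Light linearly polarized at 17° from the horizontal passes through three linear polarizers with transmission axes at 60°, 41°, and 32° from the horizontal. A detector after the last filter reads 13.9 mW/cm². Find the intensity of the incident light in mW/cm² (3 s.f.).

I₀ ≈ 29.8 mW/cm²

By Malus's law, I₁ = I₀ cos²(60° − 17°) = I₀ cos²(43°) = 0.5349 I₀.
I₂ = I₁ cos²(41° − 60°) = 0.5349 I₀ · cos²(19°) = 0.4782 I₀.
I₃ = I₂ cos²(32° − 41°) = 0.4782 I₀ · cos²(9°) = 0.4665 I₀.
So 13.9 mW/cm² = 0.4665 I₀, giving I₀ = 13.9/0.4665 = 29.8 mW/cm².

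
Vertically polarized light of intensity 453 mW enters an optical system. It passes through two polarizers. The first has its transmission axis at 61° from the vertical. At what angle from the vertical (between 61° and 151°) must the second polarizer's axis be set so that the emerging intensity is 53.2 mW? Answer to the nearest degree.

θ ≈ 106°

I₁ = I₀ cos²(61° − 0°) = I₀ cos²(61°) = 0.235 I₀.
Target fraction: 53.2 / 453 mW = 0.1174 of I₀.
Need I₂/I₀ = 0.1174, so cos²(θ − 61°) = 0.1174 / 0.235 = 0.4997.
θ − 61° = arccos(√0.4997) = 45.0°, giving θ ≈ 61 + 45.0 = 106.0°.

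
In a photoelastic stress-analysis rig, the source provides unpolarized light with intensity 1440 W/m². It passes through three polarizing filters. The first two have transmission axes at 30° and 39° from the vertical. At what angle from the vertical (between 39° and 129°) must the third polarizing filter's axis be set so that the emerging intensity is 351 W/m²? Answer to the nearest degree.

θ ≈ 84°

Unpolarized light through the first polarizer → I₁ = ½ I₀, now polarized at 30°.
I₂ = I₁ cos²(39° − 30°) = 0.5 I₀ · cos²(9°) = 0.4878 I₀.
Target fraction: 351 / 1440 W/m² = 0.2437 of I₀.
Need I₃/I₀ = 0.2437, so cos²(θ − 39°) = 0.2437 / 0.4878 = 0.4997.
θ − 39° = arccos(√0.4997) = 45.0°, giving θ ≈ 39 + 45.0 = 84.0°.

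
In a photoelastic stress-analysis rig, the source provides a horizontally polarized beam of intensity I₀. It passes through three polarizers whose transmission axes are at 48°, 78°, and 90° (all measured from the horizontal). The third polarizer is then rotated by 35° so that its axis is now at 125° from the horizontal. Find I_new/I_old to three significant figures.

I_new/I_old ≈ 0.486

Before rotation:
By Malus's law, I₁ = I₀ cos²(48° − 0°) = I₀ cos²(48°) = 0.4477 I₀.
I₂ = I₁ cos²(78° − 48°) = 0.4477 I₀ · cos²(30°) = 0.3358 I₀.
I₃ = I₂ cos²(90° − 78°) = 0.3358 I₀ · cos²(12°) = 0.3213 I₀.
After rotation:
I₁ = I₀ cos²(48° − 0°) = I₀ cos²(48°) = 0.4477 I₀.
I₂ = I₁ cos²(78° − 48°) = 0.4477 I₀ · cos²(30°) = 0.3358 I₀.
I₃ = I₂ cos²(125° − 78°) = 0.3358 I₀ · cos²(47°) = 0.1562 I₀.
Ratio = 0.1562 / 0.3213 = 0.4861.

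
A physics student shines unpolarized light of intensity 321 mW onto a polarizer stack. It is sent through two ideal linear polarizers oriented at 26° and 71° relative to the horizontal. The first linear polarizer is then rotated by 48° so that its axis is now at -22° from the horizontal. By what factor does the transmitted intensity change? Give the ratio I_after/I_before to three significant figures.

Before rotation:
Unpolarized light through the first polarizer → I₁ = ½ I₀, now polarized at 26°.
I₂ = I₁ cos²(71° − 26°) = 0.5 I₀ · cos²(45°) = 0.25 I₀.
After rotation:
Unpolarized light through the first polarizer → I₁ = ½ I₀, now polarized at -22°.
Angle between axes 1 and 2: 87°. I₂ = 0.5 I₀ · cos²(87°) = 0.00137 I₀.
Ratio = 0.00137 / 0.25 = 0.005478.

I_new/I_old ≈ 0.00548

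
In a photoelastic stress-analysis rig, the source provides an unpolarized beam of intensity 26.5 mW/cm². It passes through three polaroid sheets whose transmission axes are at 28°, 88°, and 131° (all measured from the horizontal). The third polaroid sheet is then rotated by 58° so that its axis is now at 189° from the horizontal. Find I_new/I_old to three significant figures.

Before rotation:
Unpolarized light through the first polarizer → I₁ = ½ I₀, now polarized at 28°.
I₂ = I₁ cos²(88° − 28°) = 0.5 I₀ · cos²(60°) = 0.125 I₀.
I₃ = I₂ cos²(131° − 88°) = 0.125 I₀ · cos²(43°) = 0.06686 I₀.
After rotation:
Unpolarized light through the first polarizer → I₁ = ½ I₀, now polarized at 28°.
I₂ = I₁ cos²(88° − 28°) = 0.5 I₀ · cos²(60°) = 0.125 I₀.
Angle between axes 2 and 3: 79°. I₃ = 0.125 I₀ · cos²(79°) = 0.004551 I₀.
Ratio = 0.004551 / 0.06686 = 0.06807.

I_new/I_old ≈ 0.0681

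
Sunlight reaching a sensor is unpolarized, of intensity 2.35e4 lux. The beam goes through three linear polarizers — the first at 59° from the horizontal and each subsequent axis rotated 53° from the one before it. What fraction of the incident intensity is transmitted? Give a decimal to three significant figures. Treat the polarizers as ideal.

Unpolarized light through the first polarizer → I₁ = 2.35e4 lux/2 = 1.175e+04 lux, polarized at 59°.
I₂ = I₁ · cos²(53°) = 1.175e+04 · 0.3622 = 4256 lux.
I₃ = I₂ · cos²(53°) = 4256 · 0.3622 = 1541 lux.
Transmitted fraction = 0.06559.

I/I₀ ≈ 0.0656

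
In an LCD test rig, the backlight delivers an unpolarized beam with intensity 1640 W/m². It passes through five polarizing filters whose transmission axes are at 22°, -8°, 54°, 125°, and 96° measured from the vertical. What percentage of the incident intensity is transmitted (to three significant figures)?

Unpolarized light through the first polarizer → I₁ = 1640 W/m²/2 = 820 W/m², polarized at 22°.
I₂ = I₁ · cos²(30°) = 820 · 0.75 = 615 W/m².
I₃ = I₂ · cos²(62°) = 615 · 0.2204 = 135.5 W/m².
I₄ = I₃ · cos²(71°) = 135.5 · 0.106 = 14.37 W/m².
I₅ = I₄ · cos²(29°) = 14.37 · 0.765 = 10.99 W/m².
That is 0.6702% of the incident intensity.

≈ 0.670%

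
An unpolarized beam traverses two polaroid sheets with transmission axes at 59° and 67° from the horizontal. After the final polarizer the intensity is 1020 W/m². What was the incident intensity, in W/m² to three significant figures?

Unpolarized light through the first polarizer → I₁ = ½ I₀, now polarized at 59°.
I₂ = I₁ cos²(67° − 59°) = 0.5 I₀ · cos²(8°) = 0.4903 I₀.
So 1020 W/m² = 0.4903 I₀, giving I₀ = 1020/0.4903 = 2080 W/m².

I₀ ≈ 2080 W/m²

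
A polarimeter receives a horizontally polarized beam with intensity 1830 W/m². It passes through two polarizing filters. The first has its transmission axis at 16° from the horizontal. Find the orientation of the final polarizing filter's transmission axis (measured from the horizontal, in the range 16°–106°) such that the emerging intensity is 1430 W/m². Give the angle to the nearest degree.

By Malus's law, I₁ = I₀ cos²(16° − 0°) = I₀ cos²(16°) = 0.924 I₀.
Target fraction: 1430 / 1830 W/m² = 0.7814 of I₀.
Need I₂/I₀ = 0.7814, so cos²(θ − 16°) = 0.7814 / 0.924 = 0.8457.
θ − 16° = arccos(√0.8457) = 23.1°, giving θ ≈ 16 + 23.1 = 39.1°.

θ ≈ 39°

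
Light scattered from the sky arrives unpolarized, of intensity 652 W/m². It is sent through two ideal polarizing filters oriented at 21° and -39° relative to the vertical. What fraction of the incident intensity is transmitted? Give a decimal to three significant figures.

I/I₀ ≈ 0.125

Unpolarized light through the first polarizer → I₁ = 652 W/m²/2 = 326 W/m², polarized at 21°.
I₂ = I₁ · cos²(60°) = 326 · 0.25 = 81.5 W/m².
Transmitted fraction = 0.125.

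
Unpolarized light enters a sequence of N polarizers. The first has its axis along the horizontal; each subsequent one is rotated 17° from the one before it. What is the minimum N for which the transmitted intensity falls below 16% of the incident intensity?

First polarizer halves the unpolarized light: factor 1/2.
Each further stage multiplies by cos²(17°) = 0.9145.
After N polarizers: T = 0.5·0.9145^(N−1). Require T < 0.16 ⇒ N−1 > ln(0.16/0.5)/ln(0.9145) = 12.75, so N−1 ≥ 13 and N = 14.
Check: N=14 gives T = 0.1565 < 0.16; N=13 gives T = 0.1711.

N = 14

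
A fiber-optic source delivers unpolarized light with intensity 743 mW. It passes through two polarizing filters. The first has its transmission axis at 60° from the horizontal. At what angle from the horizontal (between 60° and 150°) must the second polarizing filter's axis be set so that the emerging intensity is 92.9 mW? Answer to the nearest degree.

θ ≈ 120°

Unpolarized light through the first polarizer → I₁ = ½ I₀, now polarized at 60°.
Target fraction: 92.9 / 743 mW = 0.125 of I₀.
Need I₂/I₀ = 0.125, so cos²(θ − 60°) = 0.125 / 0.5 = 0.2501.
θ − 60° = arccos(√0.2501) = 60.0°, giving θ ≈ 60 + 60.0 = 120.0°.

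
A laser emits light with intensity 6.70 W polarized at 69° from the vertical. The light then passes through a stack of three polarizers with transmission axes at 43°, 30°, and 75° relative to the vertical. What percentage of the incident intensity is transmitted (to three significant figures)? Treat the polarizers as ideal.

≈ 38.3%

By Malus's law, I₁ = 6.70 W · cos²(26°) = 5.412 W.
I₂ = I₁ · cos²(13°) = 5.412 · 0.9494 = 5.139 W.
I₃ = I₂ · cos²(45°) = 5.139 · 0.5 = 2.569 W.
That is 38.35% of the incident intensity.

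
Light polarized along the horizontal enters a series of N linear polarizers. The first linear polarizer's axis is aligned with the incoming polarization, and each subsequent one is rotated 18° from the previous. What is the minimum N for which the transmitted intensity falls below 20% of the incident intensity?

N = 18

First polarizer is aligned with the polarization: full transmission.
Each further stage multiplies by cos²(18°) = 0.9045.
After N polarizers: T = 0.9045^(N−1). Require T < 0.20 ⇒ N−1 > ln(0.20)/ln(0.9045) = 16.04, so N−1 ≥ 17 and N = 18.
Check: N=18 gives T = 0.1816 < 0.20; N=17 gives T = 0.2007.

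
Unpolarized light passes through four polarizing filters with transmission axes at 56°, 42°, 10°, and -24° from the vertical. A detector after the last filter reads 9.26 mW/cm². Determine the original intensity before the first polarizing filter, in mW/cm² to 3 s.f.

I₀ ≈ 39.8 mW/cm²

Unpolarized light through the first polarizer → I₁ = ½ I₀, now polarized at 56°.
I₂ = I₁ cos²(42° − 56°) = 0.5 I₀ · cos²(14°) = 0.4707 I₀.
I₃ = I₂ cos²(10° − 42°) = 0.4707 I₀ · cos²(32°) = 0.3385 I₀.
I₄ = I₃ cos²(-24° − 10°) = 0.3385 I₀ · cos²(34°) = 0.2327 I₀.
So 9.26 mW/cm² = 0.2327 I₀, giving I₀ = 9.26/0.2327 = 39.8 mW/cm².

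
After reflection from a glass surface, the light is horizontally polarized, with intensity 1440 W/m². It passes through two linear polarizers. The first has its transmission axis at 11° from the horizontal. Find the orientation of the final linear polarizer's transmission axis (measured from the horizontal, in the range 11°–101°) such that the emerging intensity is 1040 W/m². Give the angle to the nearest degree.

θ ≈ 41°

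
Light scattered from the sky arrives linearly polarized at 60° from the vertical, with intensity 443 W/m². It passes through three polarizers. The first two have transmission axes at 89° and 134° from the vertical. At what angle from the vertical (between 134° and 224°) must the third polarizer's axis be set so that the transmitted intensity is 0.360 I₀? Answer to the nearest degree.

θ ≈ 148°

I₁ = I₀ cos²(89° − 60°) = I₀ cos²(29°) = 0.765 I₀.
I₂ = I₁ cos²(134° − 89°) = 0.765 I₀ · cos²(45°) = 0.3825 I₀.
Need I₃/I₀ = 0.36, so cos²(θ − 134°) = 0.36 / 0.3825 = 0.9412.
θ − 134° = arccos(√0.9412) = 14.0°, giving θ ≈ 134 + 14.0 = 148.0°.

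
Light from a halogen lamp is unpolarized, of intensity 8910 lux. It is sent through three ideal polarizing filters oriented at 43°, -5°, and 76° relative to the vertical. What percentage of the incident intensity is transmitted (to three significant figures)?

≈ 0.548%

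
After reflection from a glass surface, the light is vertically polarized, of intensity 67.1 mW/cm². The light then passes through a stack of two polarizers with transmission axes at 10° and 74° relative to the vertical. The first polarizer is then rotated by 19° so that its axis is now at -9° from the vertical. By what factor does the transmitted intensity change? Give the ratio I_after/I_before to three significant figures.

I_new/I_old ≈ 0.0777

Before rotation:
By Malus's law, I₁ = I₀ cos²(10° − 0°) = I₀ cos²(10°) = 0.9698 I₀.
I₂ = I₁ cos²(74° − 10°) = 0.9698 I₀ · cos²(64°) = 0.1864 I₀.
After rotation:
I₁ = I₀ cos²(-9° − 0°) = I₀ cos²(9°) = 0.9755 I₀.
I₂ = I₁ cos²(74° + 9°) = 0.9755 I₀ · cos²(83°) = 0.01449 I₀.
Ratio = 0.01449 / 0.1864 = 0.07774.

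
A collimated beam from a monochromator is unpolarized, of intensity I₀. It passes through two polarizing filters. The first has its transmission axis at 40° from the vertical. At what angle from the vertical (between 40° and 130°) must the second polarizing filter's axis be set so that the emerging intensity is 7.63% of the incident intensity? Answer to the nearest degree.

θ ≈ 107°

Unpolarized light through the first polarizer → I₁ = ½ I₀, now polarized at 40°.
Need I₂/I₀ = 0.0763, so cos²(θ − 40°) = 0.0763 / 0.5 = 0.1526.
θ − 40° = arccos(√0.1526) = 67.0°, giving θ ≈ 40 + 67.0 = 107.0°.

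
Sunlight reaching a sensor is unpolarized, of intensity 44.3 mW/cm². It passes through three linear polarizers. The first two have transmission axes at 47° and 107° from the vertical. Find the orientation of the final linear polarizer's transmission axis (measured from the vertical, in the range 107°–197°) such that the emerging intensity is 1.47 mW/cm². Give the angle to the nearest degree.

Unpolarized light through the first polarizer → I₁ = ½ I₀, now polarized at 47°.
I₂ = I₁ cos²(107° − 47°) = 0.5 I₀ · cos²(60°) = 0.125 I₀.
Target fraction: 1.47 / 44.3 mW/cm² = 0.03318 of I₀.
Need I₃/I₀ = 0.03318, so cos²(θ − 107°) = 0.03318 / 0.125 = 0.2655.
θ − 107° = arccos(√0.2655) = 59.0°, giving θ ≈ 107 + 59.0 = 166.0°.

θ ≈ 166°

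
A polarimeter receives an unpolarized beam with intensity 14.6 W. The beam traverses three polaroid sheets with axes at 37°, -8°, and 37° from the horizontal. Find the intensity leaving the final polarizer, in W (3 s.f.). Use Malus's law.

I ≈ 1.83 W

Unpolarized light through the first polarizer → I₁ = 14.6 W/2 = 7.3 W, polarized at 37°.
I₂ = I₁ · cos²(45°) = 7.3 · 0.5 = 3.65 W.
I₃ = I₂ · cos²(45°) = 3.65 · 0.5 = 1.825 W.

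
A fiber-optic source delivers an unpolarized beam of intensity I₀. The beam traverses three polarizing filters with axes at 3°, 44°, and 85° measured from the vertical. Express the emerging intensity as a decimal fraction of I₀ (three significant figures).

Unpolarized light through the first polarizer → I₁ = ½ I₀, now polarized at 3°.
I₂ = I₁ cos²(44° − 3°) = 0.5 I₀ · cos²(41°) = 0.2848 I₀.
I₃ = I₂ cos²(85° − 44°) = 0.2848 I₀ · cos²(41°) = 0.1622 I₀.
Transmitted fraction = 0.1622.

≈ 0.162 I₀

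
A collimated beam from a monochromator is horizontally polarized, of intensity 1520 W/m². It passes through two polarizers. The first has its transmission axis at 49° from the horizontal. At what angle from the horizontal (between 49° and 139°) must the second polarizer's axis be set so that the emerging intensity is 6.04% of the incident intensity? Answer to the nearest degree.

θ ≈ 117°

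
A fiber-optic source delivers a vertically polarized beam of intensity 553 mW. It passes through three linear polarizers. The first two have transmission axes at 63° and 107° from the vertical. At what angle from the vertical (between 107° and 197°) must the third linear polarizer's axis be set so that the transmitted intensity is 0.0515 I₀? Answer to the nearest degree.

θ ≈ 153°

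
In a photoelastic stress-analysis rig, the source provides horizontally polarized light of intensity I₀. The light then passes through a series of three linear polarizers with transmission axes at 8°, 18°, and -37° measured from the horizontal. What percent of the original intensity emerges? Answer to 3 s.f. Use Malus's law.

By Malus's law, I₁ = I₀ cos²(8° − 0°) = I₀ cos²(8°) = 0.9806 I₀.
I₂ = I₁ cos²(18° − 8°) = 0.9806 I₀ · cos²(10°) = 0.9511 I₀.
I₃ = I₂ cos²(-37° − 18°) = 0.9511 I₀ · cos²(55°) = 0.3129 I₀.
That is 31.29% of the incident intensity.

≈ 31.3%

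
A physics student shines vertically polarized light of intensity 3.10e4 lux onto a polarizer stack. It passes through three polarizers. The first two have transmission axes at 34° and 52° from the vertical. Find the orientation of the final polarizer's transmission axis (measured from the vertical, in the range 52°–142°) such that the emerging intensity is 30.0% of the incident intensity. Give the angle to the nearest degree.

I₁ = I₀ cos²(34° − 0°) = I₀ cos²(34°) = 0.6873 I₀.
I₂ = I₁ cos²(52° − 34°) = 0.6873 I₀ · cos²(18°) = 0.6217 I₀.
Need I₃/I₀ = 0.3, so cos²(θ − 52°) = 0.3 / 0.6217 = 0.4826.
θ − 52° = arccos(√0.4826) = 46.0°, giving θ ≈ 52 + 46.0 = 98.0°.

θ ≈ 98°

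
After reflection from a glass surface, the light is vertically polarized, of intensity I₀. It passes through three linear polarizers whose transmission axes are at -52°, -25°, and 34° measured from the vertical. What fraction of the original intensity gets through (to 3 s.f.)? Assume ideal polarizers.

I₁ = I₀ cos²(-52° − 0°) = I₀ cos²(52°) = 0.379 I₀.
I₂ = I₁ cos²(-25° + 52°) = 0.379 I₀ · cos²(27°) = 0.3009 I₀.
I₃ = I₂ cos²(34° + 25°) = 0.3009 I₀ · cos²(59°) = 0.07982 I₀.
Transmitted fraction = 0.07982.

≈ 0.0798 I₀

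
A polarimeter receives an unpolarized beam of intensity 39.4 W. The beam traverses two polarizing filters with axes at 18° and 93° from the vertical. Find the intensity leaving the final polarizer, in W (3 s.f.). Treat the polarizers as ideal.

I ≈ 1.32 W

Unpolarized light through the first polarizer → I₁ = 39.4 W/2 = 19.7 W, polarized at 18°.
I₂ = I₁ · cos²(75°) = 19.7 · 0.06699 = 1.32 W.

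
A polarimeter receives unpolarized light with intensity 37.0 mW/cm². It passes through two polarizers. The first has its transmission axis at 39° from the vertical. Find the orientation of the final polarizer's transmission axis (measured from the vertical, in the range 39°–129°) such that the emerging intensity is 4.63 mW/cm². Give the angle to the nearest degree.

Unpolarized light through the first polarizer → I₁ = ½ I₀, now polarized at 39°.
Target fraction: 4.63 / 37.0 mW/cm² = 0.1251 of I₀.
Need I₂/I₀ = 0.1251, so cos²(θ − 39°) = 0.1251 / 0.5 = 0.2503.
θ − 39° = arccos(√0.2503) = 60.0°, giving θ ≈ 39 + 60.0 = 99.0°.

θ ≈ 99°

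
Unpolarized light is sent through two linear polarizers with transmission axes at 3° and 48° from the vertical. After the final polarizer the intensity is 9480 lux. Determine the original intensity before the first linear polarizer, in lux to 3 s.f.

I₀ ≈ 3.79e4 lux

Unpolarized light through the first polarizer → I₁ = ½ I₀, now polarized at 3°.
I₂ = I₁ cos²(48° − 3°) = 0.5 I₀ · cos²(45°) = 0.25 I₀.
So 9480 lux = 0.25 I₀, giving I₀ = 9480/0.25 = 3.792e+04 lux.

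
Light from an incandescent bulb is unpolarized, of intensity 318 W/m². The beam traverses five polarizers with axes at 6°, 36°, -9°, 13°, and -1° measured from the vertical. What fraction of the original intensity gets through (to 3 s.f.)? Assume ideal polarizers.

I/I₀ ≈ 0.152

Unpolarized light through the first polarizer → I₁ = 318 W/m²/2 = 159 W/m², polarized at 6°.
I₂ = I₁ · cos²(30°) = 159 · 0.75 = 119.3 W/m².
I₃ = I₂ · cos²(45°) = 119.3 · 0.5 = 59.63 W/m².
I₄ = I₃ · cos²(22°) = 59.63 · 0.8597 = 51.26 W/m².
I₅ = I₄ · cos²(14°) = 51.26 · 0.9415 = 48.26 W/m².
Transmitted fraction = 0.1518.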